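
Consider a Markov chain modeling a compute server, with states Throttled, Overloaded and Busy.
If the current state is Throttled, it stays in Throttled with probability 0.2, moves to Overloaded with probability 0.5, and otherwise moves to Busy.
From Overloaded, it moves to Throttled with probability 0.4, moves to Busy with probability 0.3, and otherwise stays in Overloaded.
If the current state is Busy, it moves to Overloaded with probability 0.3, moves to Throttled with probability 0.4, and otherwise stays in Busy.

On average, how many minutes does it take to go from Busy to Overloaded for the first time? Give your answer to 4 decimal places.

Let t(s) be the expected number of minutes to first reach Overloaded from state s, with t(Overloaded) = 0. Conditioning on the first minute:
t(Throttled) = 1 + 0.2·t(Throttled) + 0.3·t(Busy)
t(Busy) = 1 + 0.4·t(Throttled) + 0.3·t(Busy)
Solving: t(Throttled) = 2.2727, t(Busy) = 2.7273.
Expected minutes from Busy to Overloaded: 2.7273.

2.7273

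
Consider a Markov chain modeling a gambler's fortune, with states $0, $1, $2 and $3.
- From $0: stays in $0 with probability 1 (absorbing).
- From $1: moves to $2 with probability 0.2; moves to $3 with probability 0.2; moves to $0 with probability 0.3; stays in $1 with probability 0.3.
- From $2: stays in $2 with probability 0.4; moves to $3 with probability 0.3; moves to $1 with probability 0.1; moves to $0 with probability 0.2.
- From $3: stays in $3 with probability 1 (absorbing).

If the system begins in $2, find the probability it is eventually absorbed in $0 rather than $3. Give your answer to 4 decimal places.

Let h(s) be the probability of absorption at $0 starting from transient state s. Then h($0) = 1 and h($3) = 0. By first-step analysis:
h($1) = 0.3·1 + 0.3·h($1) + 0.2·h($2) + 0.2·0
h($2) = 0.2·1 + 0.1·h($1) + 0.4·h($2) + 0.3·0
Solving: h($1) = 0.5500, h($2) = 0.4250.
Starting from $2, the probability is 0.4250.

0.4250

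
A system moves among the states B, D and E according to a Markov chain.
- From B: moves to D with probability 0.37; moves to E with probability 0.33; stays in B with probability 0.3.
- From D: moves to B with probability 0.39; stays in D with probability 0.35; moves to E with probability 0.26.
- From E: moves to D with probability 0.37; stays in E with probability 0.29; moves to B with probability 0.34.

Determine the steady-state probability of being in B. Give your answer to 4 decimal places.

Let the stationary distribution be π with π = πP and π_1 + π_2 + π_3 = 1.
π_1 = 0.3·π_1 + 0.39·π_2 + 0.34·π_3
π_2 = 0.37·π_1 + 0.35·π_2 + 0.37·π_3
Solving with the normalization constraint gives π = (0.3444, 0.3627, 0.2929).
So the stationary probability of B is 0.3444.

0.3444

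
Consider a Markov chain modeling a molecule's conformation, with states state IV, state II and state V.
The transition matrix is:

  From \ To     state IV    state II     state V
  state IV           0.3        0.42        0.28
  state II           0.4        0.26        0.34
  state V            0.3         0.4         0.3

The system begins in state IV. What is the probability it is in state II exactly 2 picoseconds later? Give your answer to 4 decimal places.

0.3472

Sum over the intermediate state after 1 picosecond:
P = P(state IV→state IV)·P(state IV→state II) + P(state IV→state II)·P(state II→state II) + P(state IV→state V)·P(state V→state II)
  = 0.3×0.42 + 0.42×0.26 + 0.28×0.4
  = 0.1260 + 0.1092 + 0.1120 = 0.3472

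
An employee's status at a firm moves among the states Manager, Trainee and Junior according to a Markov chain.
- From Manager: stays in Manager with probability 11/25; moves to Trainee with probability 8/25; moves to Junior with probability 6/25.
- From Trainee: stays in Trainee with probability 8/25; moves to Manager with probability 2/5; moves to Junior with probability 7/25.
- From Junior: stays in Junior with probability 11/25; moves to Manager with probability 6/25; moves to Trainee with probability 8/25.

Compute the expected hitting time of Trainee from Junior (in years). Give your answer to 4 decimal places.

Let t(s) be the expected number of years to first reach Trainee from state s, with t(Trainee) = 0. Conditioning on the first year:
t(Manager) = 1 + 0.44·t(Manager) + 0.24·t(Junior)
t(Junior) = 1 + 0.24·t(Manager) + 0.44·t(Junior)
Solving: t(Manager) = 3.1250, t(Junior) = 3.1250.
Expected years from Junior to Trainee: 3.1250.

3.1250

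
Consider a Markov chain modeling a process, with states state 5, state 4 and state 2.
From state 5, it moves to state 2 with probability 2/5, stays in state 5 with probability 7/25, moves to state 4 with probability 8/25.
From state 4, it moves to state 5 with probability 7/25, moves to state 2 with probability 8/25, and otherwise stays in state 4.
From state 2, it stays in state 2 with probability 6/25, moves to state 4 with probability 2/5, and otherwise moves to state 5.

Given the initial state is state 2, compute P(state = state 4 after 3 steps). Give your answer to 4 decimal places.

0.3761

Propagate the distribution vector 3 steps from state 2.
After 0 steps: (0.0000, 0.0000, 1.0000)
After 1 step: (0.3600, 0.4000, 0.2400)
After 2 steps: (0.2992, 0.3712, 0.3296)
After 3 steps: (0.3064, 0.3761, 0.3176)
P(in state 4 after 3 steps) = 0.3761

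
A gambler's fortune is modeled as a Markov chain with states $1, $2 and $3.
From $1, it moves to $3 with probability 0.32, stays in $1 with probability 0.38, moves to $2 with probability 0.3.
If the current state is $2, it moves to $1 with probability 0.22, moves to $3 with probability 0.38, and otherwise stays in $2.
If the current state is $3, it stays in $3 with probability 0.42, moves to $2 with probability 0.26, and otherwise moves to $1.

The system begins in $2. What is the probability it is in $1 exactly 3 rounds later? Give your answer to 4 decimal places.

0.3051

Propagate the distribution vector 3 rounds from $2.
After 0 rounds: (0.0000, 1.0000, 0.0000)
After 1 round: (0.2200, 0.4000, 0.3800)
After 2 rounds: (0.2932, 0.3248, 0.3820)
After 3 rounds: (0.3051, 0.3172, 0.3777)
P(in $1 after 3 rounds) = 0.3051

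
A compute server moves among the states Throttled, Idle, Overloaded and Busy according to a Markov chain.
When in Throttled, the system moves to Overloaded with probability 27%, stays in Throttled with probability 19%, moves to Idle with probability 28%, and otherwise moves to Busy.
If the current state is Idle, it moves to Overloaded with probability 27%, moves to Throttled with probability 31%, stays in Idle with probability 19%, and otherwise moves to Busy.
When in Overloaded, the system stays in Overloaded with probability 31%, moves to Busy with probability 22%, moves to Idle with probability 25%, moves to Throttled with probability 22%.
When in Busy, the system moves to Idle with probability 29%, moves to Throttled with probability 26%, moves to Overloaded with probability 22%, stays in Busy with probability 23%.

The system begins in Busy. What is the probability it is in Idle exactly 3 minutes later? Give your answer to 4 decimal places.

0.2519

Propagate the distribution vector 3 minutes from Busy.
After 0 minutes: (0.0000, 0.0000, 0.0000, 1.0000)
After 1 minute: (0.2600, 0.2900, 0.2200, 0.2300)
After 2 minutes: (0.2475, 0.2496, 0.2673, 0.2356)
After 3 minutes: (0.2445, 0.2519, 0.2689, 0.2348)
P(in Idle after 3 minutes) = 0.2519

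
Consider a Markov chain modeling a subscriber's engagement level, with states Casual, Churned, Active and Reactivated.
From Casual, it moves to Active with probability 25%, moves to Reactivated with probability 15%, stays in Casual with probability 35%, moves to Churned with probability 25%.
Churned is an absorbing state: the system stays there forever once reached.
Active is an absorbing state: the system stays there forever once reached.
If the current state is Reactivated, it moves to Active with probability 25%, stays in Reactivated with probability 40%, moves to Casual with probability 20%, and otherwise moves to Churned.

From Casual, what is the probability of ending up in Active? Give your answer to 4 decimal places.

Let h(s) be the probability of absorption at Active starting from transient state s. Then h(Active) = 1 and h(Churned) = 0. By first-step analysis:
h(Casual) = 0.35·h(Casual) + 0.25·0 + 0.25·1 + 0.15·h(Reactivated)
h(Reactivated) = 0.2·h(Casual) + 0.15·0 + 0.25·1 + 0.4·h(Reactivated)
Solving: h(Casual) = 0.5208, h(Reactivated) = 0.5903.
Starting from Casual, the probability is 0.5208.

0.5208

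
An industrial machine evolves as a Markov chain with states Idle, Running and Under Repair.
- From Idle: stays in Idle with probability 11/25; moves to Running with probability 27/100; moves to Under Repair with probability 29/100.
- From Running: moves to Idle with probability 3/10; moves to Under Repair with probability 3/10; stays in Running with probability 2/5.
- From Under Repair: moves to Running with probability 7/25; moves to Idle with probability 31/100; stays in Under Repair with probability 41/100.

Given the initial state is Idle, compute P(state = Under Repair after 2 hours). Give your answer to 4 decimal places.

0.3275

Sum over the intermediate state after 1 hour:
P = P(Idle→Idle)·P(Idle→Under Repair) + P(Idle→Running)·P(Running→Under Repair) + P(Idle→Under Repair)·P(Under Repair→Under Repair)
  = 0.44×0.29 + 0.27×0.3 + 0.29×0.41
  = 0.1276 + 0.0810 + 0.1189 = 0.3275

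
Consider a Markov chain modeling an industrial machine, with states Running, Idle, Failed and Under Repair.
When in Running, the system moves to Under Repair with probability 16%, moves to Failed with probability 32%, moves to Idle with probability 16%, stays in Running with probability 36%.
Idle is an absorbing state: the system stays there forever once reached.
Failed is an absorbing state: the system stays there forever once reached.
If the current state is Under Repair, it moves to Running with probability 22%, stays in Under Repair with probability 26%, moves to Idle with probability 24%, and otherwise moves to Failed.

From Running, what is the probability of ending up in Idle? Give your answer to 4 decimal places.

Let h(s) be the probability of absorption at Idle starting from transient state s. Then h(Idle) = 1 and h(Failed) = 0. By first-step analysis:
h(Running) = 0.36·h(Running) + 0.16·1 + 0.32·0 + 0.16·h(Under Repair)
h(Under Repair) = 0.22·h(Running) + 0.24·1 + 0.28·0 + 0.26·h(Under Repair)
Solving: h(Running) = 0.3577, h(Under Repair) = 0.4307.
Starting from Running, the probability is 0.3577.

0.3577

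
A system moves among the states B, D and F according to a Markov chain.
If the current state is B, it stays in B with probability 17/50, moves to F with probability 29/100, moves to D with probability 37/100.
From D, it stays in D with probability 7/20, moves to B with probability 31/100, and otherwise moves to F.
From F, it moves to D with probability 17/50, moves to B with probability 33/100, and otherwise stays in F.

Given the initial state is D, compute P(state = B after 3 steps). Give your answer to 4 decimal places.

0.3262

Propagate the distribution vector 3 steps from D.
After 0 steps: (0.0000, 1.0000, 0.0000)
After 1 step: (0.3100, 0.3500, 0.3400)
After 2 steps: (0.3261, 0.3528, 0.3211)
After 3 steps: (0.3262, 0.3533, 0.3205)
P(in B after 3 steps) = 0.3262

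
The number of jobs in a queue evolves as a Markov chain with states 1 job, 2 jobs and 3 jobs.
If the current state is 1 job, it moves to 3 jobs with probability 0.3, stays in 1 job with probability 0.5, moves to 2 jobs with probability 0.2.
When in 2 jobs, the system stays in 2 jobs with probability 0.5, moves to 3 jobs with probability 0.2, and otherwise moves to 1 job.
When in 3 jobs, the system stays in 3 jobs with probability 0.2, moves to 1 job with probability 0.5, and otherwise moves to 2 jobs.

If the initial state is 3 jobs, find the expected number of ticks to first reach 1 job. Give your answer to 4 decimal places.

Let t(s) be the expected number of ticks to first reach 1 job from state s, with t(1 job) = 0. Conditioning on the first tick:
t(2 jobs) = 1 + 0.5·t(2 jobs) + 0.2·t(3 jobs)
t(3 jobs) = 1 + 0.3·t(2 jobs) + 0.2·t(3 jobs)
Solving: t(2 jobs) = 2.9412, t(3 jobs) = 2.3529.
Expected ticks from 3 jobs to 1 job: 2.3529.

2.3529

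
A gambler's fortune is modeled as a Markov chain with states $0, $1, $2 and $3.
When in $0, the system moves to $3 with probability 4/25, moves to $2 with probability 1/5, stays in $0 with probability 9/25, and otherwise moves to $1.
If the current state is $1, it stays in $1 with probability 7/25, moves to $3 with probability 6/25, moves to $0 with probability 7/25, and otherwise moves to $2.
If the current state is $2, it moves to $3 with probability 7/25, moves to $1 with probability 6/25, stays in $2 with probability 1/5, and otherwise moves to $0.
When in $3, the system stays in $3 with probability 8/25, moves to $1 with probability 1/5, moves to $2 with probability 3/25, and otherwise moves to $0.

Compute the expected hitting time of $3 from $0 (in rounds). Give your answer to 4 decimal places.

Let t(s) be the expected number of rounds to first reach $3 from state s, with t($3) = 0. Conditioning on the first round:
t($0) = 1 + 0.36·t($0) + 0.28·t($1) + 0.2·t($2)
t($1) = 1 + 0.28·t($0) + 0.28·t($1) + 0.2·t($2)
t($2) = 1 + 0.28·t($0) + 0.24·t($1) + 0.2·t($2)
Solving: t($0) = 4.8600, t($1) = 4.4712, t($2) = 4.2924.
Expected rounds from $0 to $3: 4.8600.

4.8600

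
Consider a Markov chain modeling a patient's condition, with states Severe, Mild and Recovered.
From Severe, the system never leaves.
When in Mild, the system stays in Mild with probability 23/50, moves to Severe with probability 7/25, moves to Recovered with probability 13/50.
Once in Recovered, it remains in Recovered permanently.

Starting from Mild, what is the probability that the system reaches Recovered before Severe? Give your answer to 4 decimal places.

0.4815

Let h(s) be the probability of absorption at Recovered starting from transient state s. Then h(Recovered) = 1 and h(Severe) = 0. By first-step analysis:
h(Mild) = 0.28·0 + 0.46·h(Mild) + 0.26·1
Solving: h(Mild) = 0.4815.
Starting from Mild, the probability is 0.4815.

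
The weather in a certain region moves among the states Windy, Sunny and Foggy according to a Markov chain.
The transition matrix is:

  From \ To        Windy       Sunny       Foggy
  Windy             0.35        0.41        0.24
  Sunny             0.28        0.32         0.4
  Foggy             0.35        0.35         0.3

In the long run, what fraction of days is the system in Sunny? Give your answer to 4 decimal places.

Let the stationary distribution be π with π = πP and π_1 + π_2 + π_3 = 1.
π_1 = 0.35·π_1 + 0.28·π_2 + 0.35·π_3
π_2 = 0.41·π_1 + 0.32·π_2 + 0.35·π_3
Solving with the normalization constraint gives π = (0.3249, 0.3587, 0.3164).
So the stationary probability of Sunny is 0.3587.

0.3587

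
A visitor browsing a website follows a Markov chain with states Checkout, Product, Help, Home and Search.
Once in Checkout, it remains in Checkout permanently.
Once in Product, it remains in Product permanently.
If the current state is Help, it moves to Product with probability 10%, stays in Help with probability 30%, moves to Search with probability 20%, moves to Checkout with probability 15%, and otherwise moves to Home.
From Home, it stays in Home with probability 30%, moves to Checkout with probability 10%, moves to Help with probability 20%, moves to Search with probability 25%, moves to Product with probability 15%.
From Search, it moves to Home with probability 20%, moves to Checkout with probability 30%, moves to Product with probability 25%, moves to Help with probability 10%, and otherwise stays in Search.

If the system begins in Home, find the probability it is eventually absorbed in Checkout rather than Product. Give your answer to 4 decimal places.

Let h(s) be the probability of absorption at Checkout starting from transient state s. Then h(Checkout) = 1 and h(Product) = 0. By first-step analysis:
h(Help) = 0.15·1 + 0.1·0 + 0.3·h(Help) + 0.25·h(Home) + 0.2·h(Search)
h(Home) = 0.1·1 + 0.15·0 + 0.2·h(Help) + 0.3·h(Home) + 0.25·h(Search)
h(Search) = 0.3·1 + 0.25·0 + 0.1·h(Help) + 0.2·h(Home) + 0.15·h(Search)
Solving: h(Help) = 0.5398, h(Home) = 0.4867, h(Search) = 0.5310.
Starting from Home, the probability is 0.4867.

0.4867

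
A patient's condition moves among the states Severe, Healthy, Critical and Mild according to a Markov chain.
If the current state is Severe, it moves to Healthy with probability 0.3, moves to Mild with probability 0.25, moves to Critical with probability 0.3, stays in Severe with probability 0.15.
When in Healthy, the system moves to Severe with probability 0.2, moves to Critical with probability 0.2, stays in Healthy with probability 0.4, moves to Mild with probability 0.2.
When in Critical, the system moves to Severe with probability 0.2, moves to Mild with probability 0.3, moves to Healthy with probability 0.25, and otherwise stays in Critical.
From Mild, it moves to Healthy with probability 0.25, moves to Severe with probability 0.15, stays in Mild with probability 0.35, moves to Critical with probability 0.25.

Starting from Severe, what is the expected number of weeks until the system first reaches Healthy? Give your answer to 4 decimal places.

3.6796

Let t(s) be the expected number of weeks to first reach Healthy from state s, with t(Healthy) = 0. Conditioning on the first week:
t(Severe) = 1 + 0.15·t(Severe) + 0.3·t(Critical) + 0.25·t(Mild)
t(Critical) = 1 + 0.2·t(Severe) + 0.25·t(Critical) + 0.3·t(Mild)
t(Mild) = 1 + 0.15·t(Severe) + 0.25·t(Critical) + 0.35·t(Mild)
Solving: t(Severe) = 3.6796, t(Critical) = 3.8641, t(Mild) = 3.8738.
Expected weeks from Severe to Healthy: 3.6796.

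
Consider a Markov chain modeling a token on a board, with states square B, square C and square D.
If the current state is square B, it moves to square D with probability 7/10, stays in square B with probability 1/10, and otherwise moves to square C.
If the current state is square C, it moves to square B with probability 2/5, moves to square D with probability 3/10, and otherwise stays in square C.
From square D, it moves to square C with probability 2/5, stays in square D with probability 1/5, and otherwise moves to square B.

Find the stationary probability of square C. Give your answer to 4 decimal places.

Let the stationary distribution be π with π = πP and π_1 + π_2 + π_3 = 1.
π_1 = 0.1·π_1 + 0.4·π_2 + 0.4·π_3
π_2 = 0.2·π_1 + 0.3·π_2 + 0.4·π_3
Solving with the normalization constraint gives π = (0.3077, 0.3077, 0.3846).
So the stationary probability of square C is 0.3077.

0.3077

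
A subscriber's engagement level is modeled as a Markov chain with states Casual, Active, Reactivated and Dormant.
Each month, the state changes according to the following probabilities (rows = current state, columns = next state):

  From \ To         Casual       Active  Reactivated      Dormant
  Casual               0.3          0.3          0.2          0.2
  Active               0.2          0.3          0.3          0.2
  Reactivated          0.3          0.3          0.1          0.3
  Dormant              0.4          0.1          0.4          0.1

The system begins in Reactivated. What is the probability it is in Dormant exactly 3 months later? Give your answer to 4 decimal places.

Propagate the distribution vector 3 months from Reactivated.
After 0 months: (0.0000, 0.0000, 1.0000, 0.0000)
After 1 month: (0.3000, 0.3000, 0.1000, 0.3000)
After 2 months: (0.3000, 0.2400, 0.2800, 0.1800)
After 3 months: (0.2940, 0.2640, 0.2320, 0.2100)
P(in Dormant after 3 months) = 0.2100

0.2100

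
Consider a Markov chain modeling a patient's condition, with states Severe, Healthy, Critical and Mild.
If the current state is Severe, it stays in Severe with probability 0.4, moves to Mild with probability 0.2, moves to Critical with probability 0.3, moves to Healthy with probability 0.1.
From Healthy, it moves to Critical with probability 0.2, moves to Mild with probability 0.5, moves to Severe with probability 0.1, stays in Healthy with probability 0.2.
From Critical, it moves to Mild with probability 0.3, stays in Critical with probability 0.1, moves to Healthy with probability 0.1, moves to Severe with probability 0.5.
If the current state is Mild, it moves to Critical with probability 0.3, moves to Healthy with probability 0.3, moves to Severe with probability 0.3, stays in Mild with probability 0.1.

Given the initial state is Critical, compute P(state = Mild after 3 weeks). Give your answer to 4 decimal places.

0.2570

Propagate the distribution vector 3 weeks from Critical.
After 0 weeks: (0.0000, 0.0000, 1.0000, 0.0000)
After 1 week: (0.5000, 0.1000, 0.1000, 0.3000)
After 2 weeks: (0.3500, 0.1700, 0.2700, 0.2100)
After 3 weeks: (0.3550, 0.1590, 0.2290, 0.2570)
P(in Mild after 3 weeks) = 0.2570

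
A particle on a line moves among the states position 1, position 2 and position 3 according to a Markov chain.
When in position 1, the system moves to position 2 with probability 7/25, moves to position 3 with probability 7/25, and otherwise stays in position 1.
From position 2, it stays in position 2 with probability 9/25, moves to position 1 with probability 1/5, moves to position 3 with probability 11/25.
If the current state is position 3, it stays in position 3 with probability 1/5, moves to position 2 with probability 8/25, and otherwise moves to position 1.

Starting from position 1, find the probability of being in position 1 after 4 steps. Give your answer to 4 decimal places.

0.3761

Propagate the distribution vector 4 steps from position 1.
After 0 steps: (1.0000, 0.0000, 0.0000)
After 1 step: (0.4400, 0.2800, 0.2800)
After 2 steps: (0.3840, 0.3136, 0.3024)
After 3 steps: (0.3768, 0.3172, 0.3060)
After 4 steps: (0.3761, 0.3176, 0.3063)
P(in position 1 after 4 steps) = 0.3761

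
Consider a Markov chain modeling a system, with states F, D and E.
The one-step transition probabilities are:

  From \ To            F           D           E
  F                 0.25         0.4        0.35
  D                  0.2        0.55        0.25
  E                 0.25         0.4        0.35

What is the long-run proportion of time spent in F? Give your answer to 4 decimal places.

Let the stationary distribution be π with π = πP and π_1 + π_2 + π_3 = 1.
π_1 = 0.25·π_1 + 0.2·π_2 + 0.25·π_3
π_2 = 0.4·π_1 + 0.55·π_2 + 0.4·π_3
Solving with the normalization constraint gives π = (0.2265, 0.4706, 0.3029).
So the stationary probability of F is 0.2265.

0.2265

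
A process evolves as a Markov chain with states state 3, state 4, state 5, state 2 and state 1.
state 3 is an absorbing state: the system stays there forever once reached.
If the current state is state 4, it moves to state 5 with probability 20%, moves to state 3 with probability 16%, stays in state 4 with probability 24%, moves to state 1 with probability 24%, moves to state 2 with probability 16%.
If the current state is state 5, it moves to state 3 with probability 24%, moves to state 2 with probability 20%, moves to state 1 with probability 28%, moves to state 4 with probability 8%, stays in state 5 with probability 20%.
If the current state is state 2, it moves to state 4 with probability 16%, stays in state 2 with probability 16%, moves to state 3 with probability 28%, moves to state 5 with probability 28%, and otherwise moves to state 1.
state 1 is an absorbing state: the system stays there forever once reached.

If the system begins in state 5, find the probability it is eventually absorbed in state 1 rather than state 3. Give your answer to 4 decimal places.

0.5072

Let h(s) be the probability of absorption at state 1 starting from transient state s. Then h(state 1) = 1 and h(state 3) = 0. By first-step analysis:
h(state 4) = 0.16·0 + 0.24·h(state 4) + 0.2·h(state 5) + 0.16·h(state 2) + 0.24·1
h(state 5) = 0.24·0 + 0.08·h(state 4) + 0.2·h(state 5) + 0.2·h(state 2) + 0.28·1
h(state 2) = 0.28·0 + 0.16·h(state 4) + 0.28·h(state 5) + 0.16·h(state 2) + 0.12·1
Solving: h(state 4) = 0.5364, h(state 5) = 0.5072, h(state 2) = 0.4141.
Starting from state 5, the probability is 0.5072.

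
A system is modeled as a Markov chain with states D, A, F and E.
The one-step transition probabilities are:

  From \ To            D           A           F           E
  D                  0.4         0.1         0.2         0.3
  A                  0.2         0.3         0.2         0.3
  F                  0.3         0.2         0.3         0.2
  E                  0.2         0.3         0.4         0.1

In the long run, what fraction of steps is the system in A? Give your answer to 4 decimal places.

Let the stationary distribution be π with π = πP and π_1 + π_2 + π_3 + π_4 = 1.
π_1 = 0.4·π_1 + 0.2·π_2 + 0.3·π_3 + 0.2·π_4
π_2 = 0.1·π_1 + 0.3·π_2 + 0.2·π_3 + 0.3·π_4
π_3 = 0.2·π_1 + 0.2·π_2 + 0.3·π_3 + 0.4·π_4
Solving with the normalization constraint gives π = (0.2841, 0.2159, 0.2727, 0.2273).
So the stationary probability of A is 0.2159.

0.2159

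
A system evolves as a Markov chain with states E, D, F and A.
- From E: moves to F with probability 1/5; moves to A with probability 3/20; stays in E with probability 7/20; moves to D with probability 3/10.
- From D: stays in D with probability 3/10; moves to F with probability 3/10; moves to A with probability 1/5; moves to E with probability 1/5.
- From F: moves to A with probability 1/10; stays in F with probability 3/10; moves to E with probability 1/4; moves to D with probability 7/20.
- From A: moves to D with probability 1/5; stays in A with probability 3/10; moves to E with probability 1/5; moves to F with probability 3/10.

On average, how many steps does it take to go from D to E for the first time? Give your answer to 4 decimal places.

Let t(s) be the expected number of steps to first reach E from state s, with t(E) = 0. Conditioning on the first step:
t(D) = 1 + 0.3·t(D) + 0.3·t(F) + 0.2·t(A)
t(F) = 1 + 0.35·t(D) + 0.3·t(F) + 0.1·t(A)
t(A) = 1 + 0.2·t(D) + 0.3·t(F) + 0.3·t(A)
Solving: t(D) = 4.6512, t(F) = 4.4186, t(A) = 4.6512.
Expected steps from D to E: 4.6512.

4.6512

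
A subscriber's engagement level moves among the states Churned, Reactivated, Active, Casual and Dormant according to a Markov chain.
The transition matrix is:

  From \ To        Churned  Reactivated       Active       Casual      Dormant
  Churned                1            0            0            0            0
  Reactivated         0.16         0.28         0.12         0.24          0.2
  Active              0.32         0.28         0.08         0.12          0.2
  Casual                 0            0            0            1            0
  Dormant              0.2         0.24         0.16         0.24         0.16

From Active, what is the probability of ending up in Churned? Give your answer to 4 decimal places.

0.5904

Let h(s) be the probability of absorption at Churned starting from transient state s. Then h(Churned) = 1 and h(Casual) = 0. By first-step analysis:
h(Reactivated) = 0.16·1 + 0.28·h(Reactivated) + 0.12·h(Active) + 0.24·0 + 0.2·h(Dormant)
h(Active) = 0.32·1 + 0.28·h(Reactivated) + 0.08·h(Active) + 0.12·0 + 0.2·h(Dormant)
h(Dormant) = 0.2·1 + 0.24·h(Reactivated) + 0.16·h(Active) + 0.24·0 + 0.16·h(Dormant)
Solving: h(Reactivated) = 0.4540, h(Active) = 0.5904, h(Dormant) = 0.4803.
Starting from Active, the probability is 0.5904.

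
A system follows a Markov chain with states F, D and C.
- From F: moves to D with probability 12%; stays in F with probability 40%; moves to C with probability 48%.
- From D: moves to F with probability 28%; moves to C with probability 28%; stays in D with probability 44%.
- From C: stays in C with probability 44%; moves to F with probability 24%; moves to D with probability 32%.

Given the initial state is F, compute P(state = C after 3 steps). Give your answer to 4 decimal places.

0.4116

Propagate the distribution vector 3 steps from F.
After 0 steps: (1.0000, 0.0000, 0.0000)
After 1 step: (0.4000, 0.1200, 0.4800)
After 2 steps: (0.3088, 0.2544, 0.4368)
After 3 steps: (0.2996, 0.2888, 0.4116)
P(in C after 3 steps) = 0.4116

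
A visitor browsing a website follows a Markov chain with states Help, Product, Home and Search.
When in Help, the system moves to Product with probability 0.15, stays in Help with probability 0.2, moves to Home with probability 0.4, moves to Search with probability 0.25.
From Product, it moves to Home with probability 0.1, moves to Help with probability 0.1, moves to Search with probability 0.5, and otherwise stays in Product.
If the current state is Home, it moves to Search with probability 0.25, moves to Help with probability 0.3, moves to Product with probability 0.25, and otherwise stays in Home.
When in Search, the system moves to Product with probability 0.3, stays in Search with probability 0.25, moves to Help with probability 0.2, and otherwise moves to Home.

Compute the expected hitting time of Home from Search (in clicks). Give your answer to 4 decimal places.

Let t(s) be the expected number of clicks to first reach Home from state s, with t(Home) = 0. Conditioning on the first click:
t(Help) = 1 + 0.2·t(Help) + 0.15·t(Product) + 0.25·t(Search)
t(Product) = 1 + 0.1·t(Help) + 0.3·t(Product) + 0.5·t(Search)
t(Search) = 1 + 0.2·t(Help) + 0.3·t(Product) + 0.25·t(Search)
Solving: t(Help) = 3.5135, t(Product) = 4.9730, t(Search) = 4.2595.
Expected clicks from Search to Home: 4.2595.

4.2595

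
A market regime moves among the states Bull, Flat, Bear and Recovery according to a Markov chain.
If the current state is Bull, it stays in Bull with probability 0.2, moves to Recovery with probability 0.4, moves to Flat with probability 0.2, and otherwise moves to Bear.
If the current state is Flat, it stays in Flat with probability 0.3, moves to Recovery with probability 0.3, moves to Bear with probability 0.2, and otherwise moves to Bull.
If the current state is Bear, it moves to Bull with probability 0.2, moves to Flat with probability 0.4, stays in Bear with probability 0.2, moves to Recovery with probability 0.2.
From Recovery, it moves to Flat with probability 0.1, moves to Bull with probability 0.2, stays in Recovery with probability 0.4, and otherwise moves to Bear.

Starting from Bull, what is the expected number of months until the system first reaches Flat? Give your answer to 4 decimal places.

Let t(s) be the expected number of months to first reach Flat from state s, with t(Flat) = 0. Conditioning on the first month:
t(Bull) = 1 + 0.2·t(Bull) + 0.2·t(Bear) + 0.4·t(Recovery)
t(Bear) = 1 + 0.2·t(Bull) + 0.2·t(Bear) + 0.2·t(Recovery)
t(Recovery) = 1 + 0.2·t(Bull) + 0.3·t(Bear) + 0.4·t(Recovery)
Solving: t(Bull) = 4.7222, t(Bear) = 3.7037, t(Recovery) = 5.0926.
Expected months from Bull to Flat: 4.7222.

4.7222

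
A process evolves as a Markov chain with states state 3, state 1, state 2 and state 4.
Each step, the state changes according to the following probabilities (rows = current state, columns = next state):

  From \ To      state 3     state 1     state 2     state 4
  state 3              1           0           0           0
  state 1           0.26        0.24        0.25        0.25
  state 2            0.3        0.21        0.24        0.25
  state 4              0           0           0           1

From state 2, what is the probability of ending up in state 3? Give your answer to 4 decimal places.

0.5382

Let h(s) be the probability of absorption at state 3 starting from transient state s. Then h(state 3) = 1 and h(state 4) = 0. By first-step analysis:
h(state 1) = 0.26·1 + 0.24·h(state 1) + 0.25·h(state 2) + 0.25·0
h(state 2) = 0.3·1 + 0.21·h(state 1) + 0.24·h(state 2) + 0.25·0
Solving: h(state 1) = 0.5191, h(state 2) = 0.5382.
Starting from state 2, the probability is 0.5382.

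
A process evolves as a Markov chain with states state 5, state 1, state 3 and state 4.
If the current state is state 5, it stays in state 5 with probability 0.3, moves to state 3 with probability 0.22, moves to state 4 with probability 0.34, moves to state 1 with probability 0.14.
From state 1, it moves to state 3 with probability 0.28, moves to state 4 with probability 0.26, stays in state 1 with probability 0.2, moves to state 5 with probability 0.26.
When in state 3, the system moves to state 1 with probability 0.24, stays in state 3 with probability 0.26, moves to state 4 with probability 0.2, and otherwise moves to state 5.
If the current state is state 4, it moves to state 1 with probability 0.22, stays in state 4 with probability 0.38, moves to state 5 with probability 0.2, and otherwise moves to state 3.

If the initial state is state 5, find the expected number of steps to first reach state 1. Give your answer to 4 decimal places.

Let t(s) be the expected number of steps to first reach state 1 from state s, with t(state 1) = 0. Conditioning on the first step:
t(state 5) = 1 + 0.3·t(state 5) + 0.22·t(state 3) + 0.34·t(state 4)
t(state 3) = 1 + 0.3·t(state 5) + 0.26·t(state 3) + 0.2·t(state 4)
t(state 4) = 1 + 0.2·t(state 5) + 0.2·t(state 3) + 0.38·t(state 4)
Solving: t(state 5) = 5.3196, t(state 3) = 4.8286, t(state 4) = 4.8865.
Expected steps from state 5 to state 1: 5.3196.

5.3196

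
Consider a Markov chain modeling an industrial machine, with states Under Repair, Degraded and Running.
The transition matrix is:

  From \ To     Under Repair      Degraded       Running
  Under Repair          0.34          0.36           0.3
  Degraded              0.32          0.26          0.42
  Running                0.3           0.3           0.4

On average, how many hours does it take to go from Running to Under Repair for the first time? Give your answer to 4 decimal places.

3.2704

Let t(s) be the expected number of hours to first reach Under Repair from state s, with t(Under Repair) = 0. Conditioning on the first hour:
t(Degraded) = 1 + 0.26·t(Degraded) + 0.42·t(Running)
t(Running) = 1 + 0.3·t(Degraded) + 0.4·t(Running)
Solving: t(Degraded) = 3.2075, t(Running) = 3.2704.
Expected hours from Running to Under Repair: 3.2704.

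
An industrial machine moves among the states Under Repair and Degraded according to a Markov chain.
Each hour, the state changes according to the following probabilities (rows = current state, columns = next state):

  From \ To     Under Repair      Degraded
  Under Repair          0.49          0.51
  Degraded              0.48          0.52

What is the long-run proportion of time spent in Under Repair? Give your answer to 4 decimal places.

Let the stationary distribution be π with π = πP and π_1 + π_2 = 1.
π_1 = 0.49·π_1 + 0.48·π_2
Solving with the normalization constraint gives π = (0.4848, 0.5152).
So the stationary probability of Under Repair is 0.4848.

0.4848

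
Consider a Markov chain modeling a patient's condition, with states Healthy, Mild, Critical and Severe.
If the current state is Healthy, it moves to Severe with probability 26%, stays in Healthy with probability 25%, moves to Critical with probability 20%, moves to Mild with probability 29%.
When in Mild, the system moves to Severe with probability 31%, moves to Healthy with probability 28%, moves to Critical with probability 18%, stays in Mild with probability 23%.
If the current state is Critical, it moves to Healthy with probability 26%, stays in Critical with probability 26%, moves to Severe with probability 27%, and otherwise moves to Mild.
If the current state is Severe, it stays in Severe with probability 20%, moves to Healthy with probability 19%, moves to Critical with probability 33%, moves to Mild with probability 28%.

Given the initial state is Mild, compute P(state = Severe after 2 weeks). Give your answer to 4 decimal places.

0.2547

Propagate the distribution vector 2 weeks from Mild.
After 0 weeks: (0.0000, 1.0000, 0.0000, 0.0000)
After 1 week: (0.2800, 0.2300, 0.1800, 0.3100)
After 2 weeks: (0.2401, 0.2587, 0.2465, 0.2547)
P(in Severe after 2 weeks) = 0.2547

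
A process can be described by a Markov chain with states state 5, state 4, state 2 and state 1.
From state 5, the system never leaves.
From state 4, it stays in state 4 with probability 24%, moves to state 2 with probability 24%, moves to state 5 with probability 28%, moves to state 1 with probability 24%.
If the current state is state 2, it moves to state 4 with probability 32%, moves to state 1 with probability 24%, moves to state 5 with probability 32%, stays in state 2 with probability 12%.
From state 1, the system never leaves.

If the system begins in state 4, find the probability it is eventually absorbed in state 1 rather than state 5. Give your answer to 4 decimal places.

0.4541

Let h(s) be the probability of absorption at state 1 starting from transient state s. Then h(state 1) = 1 and h(state 5) = 0. By first-step analysis:
h(state 4) = 0.28·0 + 0.24·h(state 4) + 0.24·h(state 2) + 0.24·1
h(state 2) = 0.32·0 + 0.32·h(state 4) + 0.12·h(state 2) + 0.24·1
Solving: h(state 4) = 0.4541, h(state 2) = 0.4378.
Starting from state 4, the probability is 0.4541.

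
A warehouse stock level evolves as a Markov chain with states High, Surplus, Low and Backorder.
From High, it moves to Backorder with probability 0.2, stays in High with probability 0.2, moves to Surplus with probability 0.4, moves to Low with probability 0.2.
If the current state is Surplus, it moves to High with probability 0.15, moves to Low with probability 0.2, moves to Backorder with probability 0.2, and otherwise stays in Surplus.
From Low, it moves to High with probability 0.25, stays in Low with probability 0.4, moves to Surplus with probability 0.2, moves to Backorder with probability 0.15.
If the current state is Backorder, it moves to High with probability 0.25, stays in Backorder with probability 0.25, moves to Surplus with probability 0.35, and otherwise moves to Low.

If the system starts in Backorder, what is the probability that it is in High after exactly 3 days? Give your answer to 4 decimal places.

0.2024

Propagate the distribution vector 3 days from Backorder.
After 0 days: (0.0000, 0.0000, 0.0000, 1.0000)
After 1 day: (0.2500, 0.3500, 0.1500, 0.2500)
After 2 days: (0.2025, 0.3750, 0.2175, 0.2050)
After 3 days: (0.2024, 0.3650, 0.2333, 0.1994)
P(in High after 3 days) = 0.2024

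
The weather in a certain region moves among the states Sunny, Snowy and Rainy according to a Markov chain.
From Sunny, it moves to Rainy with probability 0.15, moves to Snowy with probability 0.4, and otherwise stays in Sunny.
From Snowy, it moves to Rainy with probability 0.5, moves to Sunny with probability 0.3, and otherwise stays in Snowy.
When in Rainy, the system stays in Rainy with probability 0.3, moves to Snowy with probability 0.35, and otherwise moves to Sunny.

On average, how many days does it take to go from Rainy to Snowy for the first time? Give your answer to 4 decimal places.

Let t(s) be the expected number of days to first reach Snowy from state s, with t(Snowy) = 0. Conditioning on the first day:
t(Sunny) = 1 + 0.45·t(Sunny) + 0.15·t(Rainy)
t(Rainy) = 1 + 0.35·t(Sunny) + 0.3·t(Rainy)
Solving: t(Sunny) = 2.5564, t(Rainy) = 2.7068.
Expected days from Rainy to Snowy: 2.7068.

2.7068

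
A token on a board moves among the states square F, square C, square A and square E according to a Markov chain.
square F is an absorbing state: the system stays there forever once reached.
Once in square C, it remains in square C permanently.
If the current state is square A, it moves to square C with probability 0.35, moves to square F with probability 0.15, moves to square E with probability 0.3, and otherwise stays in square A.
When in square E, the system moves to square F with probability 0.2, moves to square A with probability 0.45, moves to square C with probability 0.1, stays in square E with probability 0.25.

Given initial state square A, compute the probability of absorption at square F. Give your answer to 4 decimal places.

0.3710

Let h(s) be the probability of absorption at square F starting from transient state s. Then h(square F) = 1 and h(square C) = 0. By first-step analysis:
h(square A) = 0.15·1 + 0.35·0 + 0.2·h(square A) + 0.3·h(square E)
h(square E) = 0.2·1 + 0.1·0 + 0.45·h(square A) + 0.25·h(square E)
Solving: h(square A) = 0.3710, h(square E) = 0.4892.
Starting from square A, the probability is 0.3710.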